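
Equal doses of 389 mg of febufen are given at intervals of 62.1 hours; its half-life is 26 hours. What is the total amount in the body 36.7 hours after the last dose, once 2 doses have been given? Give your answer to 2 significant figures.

The 2 doses were given 98.8, 36.7 hours ago.
Total = 389·(1/2)^(98.8/26) + 389·(1/2)^(36.7/26)
      = 27.928 + 146.23 ≈ 174.16 mg.

170 mg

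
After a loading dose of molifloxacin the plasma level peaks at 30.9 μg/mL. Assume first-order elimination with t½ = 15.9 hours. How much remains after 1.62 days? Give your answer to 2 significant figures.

Convert the elapsed time: 1.62 days = 38.88 hours.
Number of half-lives: n = 38.88/15.9 ≈ 2.4453.
Remaining = 30.9 × (1/2)^2.4453 = 30.9 × 0.18361 ≈ 5.6736 μg/mL.

5.7 μg/mL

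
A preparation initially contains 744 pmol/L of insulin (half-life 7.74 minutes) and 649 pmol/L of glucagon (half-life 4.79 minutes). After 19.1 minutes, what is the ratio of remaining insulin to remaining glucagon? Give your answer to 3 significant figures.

3.29

insulin: 744 × (1/2)^(19.1/7.74) = 744 × (1/2)^2.4677 ≈ 134.5 pmol/L.
glucagon: 649 × (1/2)^(19.1/4.79) = 649 × (1/2)^3.9875 ≈ 40.916 pmol/L.
Ratio ≈ 134.5 / 40.916 ≈ 3.2872.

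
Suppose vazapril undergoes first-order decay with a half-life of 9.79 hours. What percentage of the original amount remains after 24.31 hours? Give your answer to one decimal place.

n = 24.31/9.79 ≈ 2.4831 half-lives.
Fraction remaining = (1/2)^2.4831 ≈ 0.17885, i.e. 17.885%.

17.9%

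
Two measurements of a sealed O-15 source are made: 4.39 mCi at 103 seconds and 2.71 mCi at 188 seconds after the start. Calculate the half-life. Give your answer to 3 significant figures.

122 seconds

Over Δt = 188 − 103 = 85 seconds, the level fell by a factor of 4.39/2.71 ≈ 1.6199.
n = log₂(1.6199) ≈ 0.69593 half-lives, so t½ = 85/0.69593 ≈ 122.14 seconds.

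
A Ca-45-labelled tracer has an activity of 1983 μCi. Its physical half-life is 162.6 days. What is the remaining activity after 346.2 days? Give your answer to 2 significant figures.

Number of half-lives: n = 346.2/162.6 ≈ 2.1292.
Remaining = 1983 × (1/2)^2.1292 = 1983 × 0.22859 ≈ 453.3 μCi.

450 μCi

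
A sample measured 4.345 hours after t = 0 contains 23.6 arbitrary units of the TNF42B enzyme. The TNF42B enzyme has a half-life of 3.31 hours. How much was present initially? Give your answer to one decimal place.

Number of half-lives elapsed: n = 4.345/3.31 ≈ 1.3127.
A₀ = A × 2^n = 23.6 × 2^1.3127 = 23.6 × 2.484 ≈ 58.623 arbitrary units.

58.6 arbitrary units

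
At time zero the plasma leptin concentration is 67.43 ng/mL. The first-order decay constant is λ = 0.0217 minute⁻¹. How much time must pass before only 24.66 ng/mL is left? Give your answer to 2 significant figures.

t½ = ln 2 / λ = 0.69315 / 0.0217 ≈ 31.942 minutes.
Fraction remaining = 24.66/67.43 ≈ 0.36571.
n = log₂(67.43/24.66) = ln(2.7344)/ln 2 ≈ 1.4512 half-lives.
t = n × t½ = 1.4512 × 31.942 ≈ 46.355 minutes.

46 minutes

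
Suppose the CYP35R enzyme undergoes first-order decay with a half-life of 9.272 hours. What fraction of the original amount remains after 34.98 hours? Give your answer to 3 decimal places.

0.073

n = 34.98/9.272 ≈ 3.7726 half-lives.
Fraction remaining = (1/2)^3.7726 ≈ 0.073168.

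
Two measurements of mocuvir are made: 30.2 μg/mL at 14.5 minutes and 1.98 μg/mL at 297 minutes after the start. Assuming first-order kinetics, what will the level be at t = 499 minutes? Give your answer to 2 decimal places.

Over Δt = 297 − 14.5 = 282.5 minutes, the level fell by a factor of 30.2/1.98 ≈ 15.253.
n = log₂(15.253) ≈ 3.931 half-lives, so t½ = 282.5/3.931 ≈ 71.865 minutes.
From t = 297 to t = 499: 1.98 × (1/2)^((499−297)/71.865) ≈ 0.28218 μg/mL.

0.28 μg/mL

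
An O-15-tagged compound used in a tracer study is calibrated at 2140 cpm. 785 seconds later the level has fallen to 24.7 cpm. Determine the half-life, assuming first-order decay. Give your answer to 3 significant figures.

A/A₀ = 24.7/2140 ≈ 0.011542.
n = log₂(86.64) ≈ 6.437 half-lives elapsed in 785 seconds.
t½ = 785/6.437 ≈ 121.95 seconds.

122 seconds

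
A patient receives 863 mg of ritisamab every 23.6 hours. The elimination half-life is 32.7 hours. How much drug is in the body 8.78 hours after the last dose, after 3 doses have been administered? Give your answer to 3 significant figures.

The 3 doses were given 55.98, 32.38, 8.78 hours ago.
Total = 863·(1/2)^(55.98/32.7) + 863·(1/2)^(32.38/32.7) + 863·(1/2)^(8.78/32.7)
      = 263.43 + 434.44 + 716.45 ≈ 1414.3 mg.

1410 mg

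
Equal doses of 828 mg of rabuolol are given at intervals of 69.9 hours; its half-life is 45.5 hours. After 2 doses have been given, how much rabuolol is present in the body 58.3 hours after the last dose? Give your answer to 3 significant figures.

The 2 doses were given 128.2, 58.3 hours ago.
Total = 828·(1/2)^(128.2/45.5) + 828·(1/2)^(58.3/45.5)
      = 117.45 + 340.66 ≈ 458.11 mg.

458 mg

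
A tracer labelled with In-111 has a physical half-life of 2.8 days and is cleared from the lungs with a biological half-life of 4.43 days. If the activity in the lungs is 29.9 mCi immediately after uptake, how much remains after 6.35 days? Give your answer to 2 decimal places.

1/t_eff = 1/t_phys + 1/t_biol = 1/2.8 + 1/4.43 = 0.58288 per day.
t_eff = 2.8 × 4.43 / (2.8 + 4.43) ≈ 1.7156 days.
Remaining = 29.9 × (1/2)^(6.35/1.7156) = 29.9 × (1/2)^3.7013 ≈ 2.2987 mCi.

2.30 mCi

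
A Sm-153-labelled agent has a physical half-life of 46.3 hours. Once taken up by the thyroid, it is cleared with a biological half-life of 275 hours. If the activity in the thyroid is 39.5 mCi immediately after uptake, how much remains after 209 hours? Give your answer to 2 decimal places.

1.02 mCi

1/t_eff = 1/t_phys + 1/t_biol = 1/46.3 + 1/275 = 0.025235 per hour.
t_eff = 46.3 × 275 / (46.3 + 275) ≈ 39.628 hours.
Remaining = 39.5 × (1/2)^(209/39.628) = 39.5 × (1/2)^5.274 ≈ 1.0208 mCi.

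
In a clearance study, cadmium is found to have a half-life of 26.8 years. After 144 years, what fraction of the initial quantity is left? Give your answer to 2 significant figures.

0.024

n = 144/26.8 ≈ 5.3731 half-lives.
Fraction remaining = (1/2)^5.3731 ≈ 0.024128.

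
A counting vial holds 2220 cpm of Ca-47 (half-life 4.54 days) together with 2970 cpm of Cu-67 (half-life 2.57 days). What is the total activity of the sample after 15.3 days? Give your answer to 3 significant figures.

263 cpm

Ca-47: 2220 × (1/2)^(15.3/4.54) = 2220 × (1/2)^3.37 ≈ 214.72 cpm.
Cu-67: 2970 × (1/2)^(15.3/2.57) = 2970 × (1/2)^5.9533 ≈ 47.933 cpm.
Total = 214.72 + 47.933 ≈ 262.65 cpm.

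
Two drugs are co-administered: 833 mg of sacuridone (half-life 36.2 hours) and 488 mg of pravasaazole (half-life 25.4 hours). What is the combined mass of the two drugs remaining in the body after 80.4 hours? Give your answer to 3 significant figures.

sacuridone: 833 × (1/2)^(80.4/36.2) = 833 × (1/2)^2.221 ≈ 178.67 mg.
pravasaazole: 488 × (1/2)^(80.4/25.4) = 488 × (1/2)^3.1654 ≈ 54.394 mg.
Total = 178.67 + 54.394 ≈ 233.07 mg.

233 mg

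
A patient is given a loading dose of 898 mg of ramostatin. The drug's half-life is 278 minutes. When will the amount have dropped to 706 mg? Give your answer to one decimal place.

96.5 minutes

Fraction remaining = 706/898 ≈ 0.78619.
n = log₂(898/706) = ln(1.272)/ln 2 ≈ 0.34705 half-lives.
t = n × t½ = 0.34705 × 278 ≈ 96.479 minutes.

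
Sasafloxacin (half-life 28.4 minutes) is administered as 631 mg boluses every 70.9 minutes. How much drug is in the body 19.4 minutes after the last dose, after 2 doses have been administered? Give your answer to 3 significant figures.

463 mg

The 2 doses were given 90.3, 19.4 minutes ago.
Total = 631·(1/2)^(90.3/28.4) + 631·(1/2)^(19.4/28.4)
      = 69.644 + 393 ≈ 462.65 mg.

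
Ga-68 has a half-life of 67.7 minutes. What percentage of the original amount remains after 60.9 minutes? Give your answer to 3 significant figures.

53.6%

n = 60.9/67.7 ≈ 0.89956 half-lives.
Fraction remaining = (1/2)^0.89956 ≈ 0.53605, i.e. 53.605%.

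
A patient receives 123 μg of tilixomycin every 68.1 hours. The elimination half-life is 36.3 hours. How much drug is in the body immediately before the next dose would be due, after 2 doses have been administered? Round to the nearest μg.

43 μg

The 2 doses were given 136.2, 68.1 hours ago.
Total = 123·(1/2)^(136.2/36.3) + 123·(1/2)^(68.1/36.3)
      = 9.1289 + 33.509 ≈ 42.638 μg.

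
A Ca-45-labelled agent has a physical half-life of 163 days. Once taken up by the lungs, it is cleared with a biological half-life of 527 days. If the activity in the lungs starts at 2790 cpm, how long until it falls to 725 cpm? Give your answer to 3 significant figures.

1/t_eff = 1/t_phys + 1/t_biol = 1/163 + 1/527 = 0.0080325 per day.
t_eff = 163 × 527 / (163 + 527) ≈ 124.49 days.
n = log₂(2790/725) ≈ 1.9442; t = 1.9442 × 124.49 ≈ 242.04 days.

242 days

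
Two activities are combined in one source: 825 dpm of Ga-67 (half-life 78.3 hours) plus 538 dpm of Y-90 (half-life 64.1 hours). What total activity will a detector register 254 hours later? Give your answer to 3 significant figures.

Ga-67: 825 × (1/2)^(254/78.3) = 825 × (1/2)^3.2439 ≈ 87.083 dpm.
Y-90: 538 × (1/2)^(254/64.1) = 538 × (1/2)^3.9626 ≈ 34.509 dpm.
Total = 87.083 + 34.509 ≈ 121.59 dpm.

122 dpm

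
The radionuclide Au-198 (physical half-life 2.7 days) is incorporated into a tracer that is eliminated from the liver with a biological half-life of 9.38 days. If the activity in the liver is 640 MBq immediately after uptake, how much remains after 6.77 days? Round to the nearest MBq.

1/t_eff = 1/t_phys + 1/t_biol = 1/2.7 + 1/9.38 = 0.47698 per day.
t_eff = 2.7 × 9.38 / (2.7 + 9.38) ≈ 2.0965 days.
Remaining = 640 × (1/2)^(6.77/2.0965) = 640 × (1/2)^3.2292 ≈ 68.251 MBq.

68 MBq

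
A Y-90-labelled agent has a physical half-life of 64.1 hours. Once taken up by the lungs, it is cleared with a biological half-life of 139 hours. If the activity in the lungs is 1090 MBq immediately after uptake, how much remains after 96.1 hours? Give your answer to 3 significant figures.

1/t_eff = 1/t_phys + 1/t_biol = 1/64.1 + 1/139 = 0.022795 per hour.
t_eff = 64.1 × 139 / (64.1 + 139) ≈ 43.87 hours.
Remaining = 1090 × (1/2)^(96.1/43.87) = 1090 × (1/2)^2.1906 ≈ 238.78 MBq.

239 MBq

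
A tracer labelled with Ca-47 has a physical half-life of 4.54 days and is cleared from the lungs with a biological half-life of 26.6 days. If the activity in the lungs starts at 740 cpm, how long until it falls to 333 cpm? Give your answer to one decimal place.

1/t_eff = 1/t_phys + 1/t_biol = 1/4.54 + 1/26.6 = 0.25786 per day.
t_eff = 4.54 × 26.6 / (4.54 + 26.6) ≈ 3.8781 days.
n = log₂(740/333) ≈ 1.152; t = 1.152 × 3.8781 ≈ 4.4676 days.

4.5 days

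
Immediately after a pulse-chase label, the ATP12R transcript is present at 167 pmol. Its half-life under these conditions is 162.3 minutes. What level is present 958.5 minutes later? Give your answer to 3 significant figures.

2.79 pmol

Number of half-lives: n = 958.5/162.3 ≈ 5.9057.
Remaining = 167 × (1/2)^5.9057 = 167 × 0.01668 ≈ 2.7856 pmol.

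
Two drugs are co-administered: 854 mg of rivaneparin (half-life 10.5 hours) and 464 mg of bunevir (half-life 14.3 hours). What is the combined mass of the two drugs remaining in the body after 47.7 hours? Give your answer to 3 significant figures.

rivaneparin: 854 × (1/2)^(47.7/10.5) = 854 × (1/2)^4.5429 ≈ 36.637 mg.
bunevir: 464 × (1/2)^(47.7/14.3) = 464 × (1/2)^3.3357 ≈ 45.96 mg.
Total = 36.637 + 45.96 ≈ 82.597 mg.

82.6 mg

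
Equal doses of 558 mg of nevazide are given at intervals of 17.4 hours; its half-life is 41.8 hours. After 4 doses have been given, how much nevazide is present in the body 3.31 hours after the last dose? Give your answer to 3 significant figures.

The 4 doses were given 55.51, 38.11, 20.71, 3.31 hours ago.
Total = 558·(1/2)^(55.51/41.8) + 558·(1/2)^(38.11/41.8) + 558·(1/2)^(20.71/41.8) + 558·(1/2)^(3.31/41.8)
      = 222.26 + 296.6 + 395.81 + 528.2 ≈ 1442.9 mg.

1440 mg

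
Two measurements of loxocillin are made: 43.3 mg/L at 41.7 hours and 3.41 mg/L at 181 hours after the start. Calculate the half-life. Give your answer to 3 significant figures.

Over Δt = 181 − 41.7 = 139.3 hours, the level fell by a factor of 43.3/3.41 ≈ 12.698.
n = log₂(12.698) ≈ 3.6665 half-lives, so t½ = 139.3/3.6665 ≈ 37.992 hours.

38.0 hours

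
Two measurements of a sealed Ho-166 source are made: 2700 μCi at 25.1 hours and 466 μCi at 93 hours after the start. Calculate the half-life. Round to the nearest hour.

27 hours

Over Δt = 93 − 25.1 = 67.9 hours, the level fell by a factor of 2700/466 ≈ 5.794.
n = log₂(5.794) ≈ 2.5346 half-lives, so t½ = 67.9/2.5346 ≈ 26.79 hours.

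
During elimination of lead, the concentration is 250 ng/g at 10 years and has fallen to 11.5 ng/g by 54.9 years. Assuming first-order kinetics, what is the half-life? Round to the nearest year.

10 years

Over Δt = 54.9 − 10 = 44.9 years, the level fell by a factor of 250/11.5 ≈ 21.739.
n = log₂(21.739) ≈ 4.4422 half-lives, so t½ = 44.9/4.4422 ≈ 10.108 years.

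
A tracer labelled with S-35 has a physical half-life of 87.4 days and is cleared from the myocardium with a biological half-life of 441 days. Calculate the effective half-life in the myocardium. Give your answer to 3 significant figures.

1/t_eff = 1/t_phys + 1/t_biol = 1/87.4 + 1/441 = 0.013709 per day.
t_eff = 87.4 × 441 / (87.4 + 441) ≈ 72.944 days.

72.9 days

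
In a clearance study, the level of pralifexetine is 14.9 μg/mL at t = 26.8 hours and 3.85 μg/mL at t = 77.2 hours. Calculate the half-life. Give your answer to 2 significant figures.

Over Δt = 77.2 − 26.8 = 50.4 hours, the level fell by a factor of 14.9/3.85 ≈ 3.8701.
n = log₂(3.8701) ≈ 1.9524 half-lives, so t½ = 50.4/1.9524 ≈ 25.815 hours.

26 hours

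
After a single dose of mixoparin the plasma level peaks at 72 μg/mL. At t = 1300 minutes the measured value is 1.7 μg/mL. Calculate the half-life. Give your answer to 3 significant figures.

241 minutes

A/A₀ = 1.7/72 ≈ 0.023611.
n = log₂(42.353) ≈ 5.4044 half-lives elapsed in 1300 minutes.
t½ = 1300/5.4044 ≈ 240.55 minutes.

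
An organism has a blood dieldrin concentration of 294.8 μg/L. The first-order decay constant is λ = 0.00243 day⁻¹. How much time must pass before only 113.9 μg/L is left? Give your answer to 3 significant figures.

t½ = ln 2 / λ = 0.69315 / 0.00243 ≈ 285.25 days.
Fraction remaining = 113.9/294.8 ≈ 0.38636.
n = log₂(294.8/113.9) = ln(2.5882)/ln 2 ≈ 1.372 half-lives.
t = n × t½ = 1.372 × 285.25 ≈ 391.35 days.

391 days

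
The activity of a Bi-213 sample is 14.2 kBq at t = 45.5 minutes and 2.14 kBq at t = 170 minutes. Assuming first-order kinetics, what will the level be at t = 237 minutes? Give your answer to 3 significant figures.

0.773 kBq

Over Δt = 170 − 45.5 = 124.5 minutes, the level fell by a factor of 14.2/2.14 ≈ 6.6355.
n = log₂(6.6355) ≈ 2.7302 half-lives, so t½ = 124.5/2.7302 ≈ 45.601 minutes.
From t = 170 to t = 237: 2.14 × (1/2)^((237−170)/45.601) ≈ 0.77289 kBq.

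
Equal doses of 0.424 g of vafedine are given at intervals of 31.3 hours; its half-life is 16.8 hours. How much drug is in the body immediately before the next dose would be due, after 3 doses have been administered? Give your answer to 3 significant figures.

0.157 g

The 3 doses were given 93.9, 62.6, 31.3 hours ago.
Total = 0.424·(1/2)^(93.9/16.8) + 0.424·(1/2)^(62.6/16.8) + 0.424·(1/2)^(31.3/16.8)
      = 0.0088069 + 0.032038 + 0.11655 ≈ 0.1574 g.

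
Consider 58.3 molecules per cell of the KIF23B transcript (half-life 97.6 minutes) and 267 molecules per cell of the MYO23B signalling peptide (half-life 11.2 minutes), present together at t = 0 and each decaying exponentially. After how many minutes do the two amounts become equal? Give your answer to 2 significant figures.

28 minutes

Set 58.3·(1/2)^(t/97.6) = 267·(1/2)^(t/11.2).
Taking log₂: log₂(58.3/267) = t·(1/97.6 − 1/11.2).
log₂(0.21835) = -2.1953; 1/97.6 − 1/11.2 = -0.07904.
t = -2.1953 / -0.07904 ≈ 27.774 minutes.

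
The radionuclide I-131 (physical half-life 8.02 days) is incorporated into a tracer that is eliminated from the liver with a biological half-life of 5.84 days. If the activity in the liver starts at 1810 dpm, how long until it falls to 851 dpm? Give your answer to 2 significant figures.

3.7 days

1/t_eff = 1/t_phys + 1/t_biol = 1/8.02 + 1/5.84 = 0.29592 per day.
t_eff = 8.02 × 5.84 / (8.02 + 5.84) ≈ 3.3793 days.
n = log₂(1810/851) ≈ 1.0888; t = 1.0888 × 3.3793 ≈ 3.6792 days.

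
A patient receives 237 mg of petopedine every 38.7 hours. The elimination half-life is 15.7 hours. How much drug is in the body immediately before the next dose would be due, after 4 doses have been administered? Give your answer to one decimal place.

The 4 doses were given 154.8, 116.1, 77.4, 38.7 hours ago.
Total = 237·(1/2)^(154.8/15.7) + 237·(1/2)^(116.1/15.7) + 237·(1/2)^(77.4/15.7) + 237·(1/2)^(38.7/15.7)
      = 0.25505 + 1.4082 + 7.7748 + 42.926 ≈ 52.364 mg.

52.4 mg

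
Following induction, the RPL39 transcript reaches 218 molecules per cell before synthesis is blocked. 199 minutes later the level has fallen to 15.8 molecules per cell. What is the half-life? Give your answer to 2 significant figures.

A/A₀ = 15.8/218 ≈ 0.072477.
n = log₂(13.797) ≈ 3.7863 half-lives elapsed in 199 minutes.
t½ = 199/3.7863 ≈ 52.557 minutes.

53 minutes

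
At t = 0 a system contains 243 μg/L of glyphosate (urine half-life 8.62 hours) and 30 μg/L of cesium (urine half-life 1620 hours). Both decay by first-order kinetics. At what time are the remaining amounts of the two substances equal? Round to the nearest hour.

26 hours

Set 243·(1/2)^(t/8.62) = 30·(1/2)^(t/1620).
Taking log₂: log₂(243/30) = t·(1/8.62 − 1/1620).
log₂(8.1) = 3.0179; 1/8.62 − 1/1620 = 0.11539.
t = 3.0179 / 0.11539 ≈ 26.154 hours.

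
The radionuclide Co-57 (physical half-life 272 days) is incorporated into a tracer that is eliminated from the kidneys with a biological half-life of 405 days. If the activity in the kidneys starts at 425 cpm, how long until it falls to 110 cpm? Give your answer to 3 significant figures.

1/t_eff = 1/t_phys + 1/t_biol = 1/272 + 1/405 = 0.0061456 per day.
t_eff = 272 × 405 / (272 + 405) ≈ 162.72 days.
n = log₂(425/110) ≈ 1.95; t = 1.95 × 162.72 ≈ 317.29 days.

317 days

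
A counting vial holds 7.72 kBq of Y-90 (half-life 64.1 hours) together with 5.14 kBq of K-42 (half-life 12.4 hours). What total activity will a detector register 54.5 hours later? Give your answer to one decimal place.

Y-90: 7.72 × (1/2)^(54.5/64.1) = 7.72 × (1/2)^0.85023 ≈ 4.2822 kBq.
K-42: 5.14 × (1/2)^(54.5/12.4) = 5.14 × (1/2)^4.3952 ≈ 0.24428 kBq.
Total = 4.2822 + 0.24428 ≈ 4.5265 kBq.

4.5 kBq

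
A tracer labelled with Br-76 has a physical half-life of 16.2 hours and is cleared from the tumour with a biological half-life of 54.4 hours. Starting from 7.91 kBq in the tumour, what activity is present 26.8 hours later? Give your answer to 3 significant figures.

1/t_eff = 1/t_phys + 1/t_biol = 1/16.2 + 1/54.4 = 0.080111 per hour.
t_eff = 16.2 × 54.4 / (16.2 + 54.4) ≈ 12.483 hours.
Remaining = 7.91 × (1/2)^(26.8/12.483) = 7.91 × (1/2)^2.147 ≈ 1.786 kBq.

1.79 kBq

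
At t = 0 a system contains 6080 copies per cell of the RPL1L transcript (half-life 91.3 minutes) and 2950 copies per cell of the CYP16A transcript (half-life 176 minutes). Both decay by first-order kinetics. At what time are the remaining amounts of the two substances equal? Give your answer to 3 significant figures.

Set 6080·(1/2)^(t/91.3) = 2950·(1/2)^(t/176).
Taking log₂: log₂(6080/2950) = t·(1/91.3 − 1/176).
log₂(2.061) = 1.0434; 1/91.3 − 1/176 = 0.0052711.
t = 1.0434 / 0.0052711 ≈ 197.94 minutes.

198 minutes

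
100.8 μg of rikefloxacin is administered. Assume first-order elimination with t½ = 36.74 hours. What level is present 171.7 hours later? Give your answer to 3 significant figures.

3.95 μg

Number of half-lives: n = 171.7/36.74 ≈ 4.6734.
Remaining = 100.8 × (1/2)^4.6734 = 100.8 × 0.03919 ≈ 3.9503 μg.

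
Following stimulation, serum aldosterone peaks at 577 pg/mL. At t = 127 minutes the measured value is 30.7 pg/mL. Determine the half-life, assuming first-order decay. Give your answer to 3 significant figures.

30.0 minutes

A/A₀ = 30.7/577 ≈ 0.053206.
n = log₂(18.795) ≈ 4.2323 half-lives elapsed in 127 minutes.
t½ = 127/4.2323 ≈ 30.008 minutes.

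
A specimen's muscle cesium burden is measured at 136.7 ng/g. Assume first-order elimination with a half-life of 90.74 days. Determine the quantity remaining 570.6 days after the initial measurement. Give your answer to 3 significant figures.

1.75 ng/g

Number of half-lives: n = 570.6/90.74 ≈ 6.2883.
Remaining = 136.7 × (1/2)^6.2883 = 136.7 × 0.012795 ≈ 1.7491 ng/g.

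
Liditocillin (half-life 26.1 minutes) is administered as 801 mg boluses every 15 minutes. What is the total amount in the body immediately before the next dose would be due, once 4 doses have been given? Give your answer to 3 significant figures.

The 4 doses were given 60, 45, 30, 15 minutes ago.
Total = 801·(1/2)^(60/26.1) + 801·(1/2)^(45/26.1) + 801·(1/2)^(30/26.1) + 801·(1/2)^(15/26.1)
      = 162.78 + 242.45 + 361.09 + 537.81 ≈ 1304.1 mg.

1300 mg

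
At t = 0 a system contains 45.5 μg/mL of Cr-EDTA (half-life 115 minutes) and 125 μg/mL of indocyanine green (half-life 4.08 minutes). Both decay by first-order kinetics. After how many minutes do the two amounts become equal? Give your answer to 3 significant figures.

Set 45.5·(1/2)^(t/115) = 125·(1/2)^(t/4.08).
Taking log₂: log₂(45.5/125) = t·(1/115 − 1/4.08).
log₂(0.364) = -1.458; 1/115 − 1/4.08 = -0.2364.
t = -1.458 / -0.2364 ≈ 6.1674 minutes.

6.17 minutes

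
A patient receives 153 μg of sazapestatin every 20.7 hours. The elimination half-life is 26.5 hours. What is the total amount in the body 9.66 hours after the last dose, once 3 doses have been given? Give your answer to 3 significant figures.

The 3 doses were given 51.06, 30.36, 9.66 hours ago.
Total = 153·(1/2)^(51.06/26.5) + 153·(1/2)^(30.36/26.5) + 153·(1/2)^(9.66/26.5)
      = 40.241 + 69.153 + 118.84 ≈ 228.23 μg.

228 μg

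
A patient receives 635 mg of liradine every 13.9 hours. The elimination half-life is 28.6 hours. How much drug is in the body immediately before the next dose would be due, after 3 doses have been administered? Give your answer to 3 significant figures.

1010 mg

The 3 doses were given 41.7, 27.8, 13.9 hours ago.
Total = 635·(1/2)^(41.7/28.6) + 635·(1/2)^(27.8/28.6) + 635·(1/2)^(13.9/28.6)
      = 231.13 + 323.72 + 453.39 ≈ 1008.2 mg.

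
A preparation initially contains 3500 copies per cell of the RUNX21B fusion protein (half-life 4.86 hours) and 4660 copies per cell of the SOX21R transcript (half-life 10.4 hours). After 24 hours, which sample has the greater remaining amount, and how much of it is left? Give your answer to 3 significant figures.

RUNX21B fusion protein: 3500 × (1/2)^4.9383 ≈ 114.16 copies per cell.
SOX21R transcript: 4660 × (1/2)^2.3077 ≈ 941.24 copies per cell.
SOX21R transcript has more remaining, at ≈ 941.24 copies per cell.

SOX21R transcript, 941 copies per cell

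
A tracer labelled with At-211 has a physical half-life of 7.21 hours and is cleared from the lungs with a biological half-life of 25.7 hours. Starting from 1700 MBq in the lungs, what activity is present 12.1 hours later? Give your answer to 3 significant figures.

1/t_eff = 1/t_phys + 1/t_biol = 1/7.21 + 1/25.7 = 0.17761 per hour.
t_eff = 7.21 × 25.7 / (7.21 + 25.7) ≈ 5.6304 hours.
Remaining = 1700 × (1/2)^(12.1/5.6304) = 1700 × (1/2)^2.149 ≈ 383.29 MBq.

383 MBq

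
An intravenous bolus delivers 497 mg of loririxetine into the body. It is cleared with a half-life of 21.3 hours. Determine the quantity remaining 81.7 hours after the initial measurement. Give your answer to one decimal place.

Number of half-lives: n = 81.7/21.3 ≈ 3.8357.
Remaining = 497 × (1/2)^3.8357 = 497 × 0.07004 ≈ 34.81 mg.

34.8 mg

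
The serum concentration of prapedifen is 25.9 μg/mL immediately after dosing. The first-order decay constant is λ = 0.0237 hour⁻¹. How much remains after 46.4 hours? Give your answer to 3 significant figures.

8.62 μg/mL

t½ = ln 2 / λ = 0.69315 / 0.0237 ≈ 29.247 hours.
Number of half-lives: n = 46.4/29.247 ≈ 1.5865.
Remaining = 25.9 × (1/2)^1.5865 = 25.9 × 0.33298 ≈ 8.6241 μg/mL.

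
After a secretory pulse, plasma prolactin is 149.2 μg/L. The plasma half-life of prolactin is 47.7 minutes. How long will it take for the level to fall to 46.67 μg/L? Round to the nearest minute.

80 minutes

Fraction remaining = 46.67/149.2 ≈ 0.3128.
n = log₂(149.2/46.67) = ln(3.1969)/ln 2 ≈ 1.6767 half-lives.
t = n × t½ = 1.6767 × 47.7 ≈ 79.978 minutes.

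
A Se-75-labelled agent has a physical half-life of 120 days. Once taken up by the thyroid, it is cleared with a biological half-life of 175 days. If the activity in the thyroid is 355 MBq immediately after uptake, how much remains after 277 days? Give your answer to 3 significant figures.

1/t_eff = 1/t_phys + 1/t_biol = 1/120 + 1/175 = 0.014048 per day.
t_eff = 120 × 175 / (120 + 175) ≈ 71.186 days.
Remaining = 355 × (1/2)^(277/71.186) = 355 × (1/2)^3.8912 ≈ 23.926 MBq.

23.9 MBq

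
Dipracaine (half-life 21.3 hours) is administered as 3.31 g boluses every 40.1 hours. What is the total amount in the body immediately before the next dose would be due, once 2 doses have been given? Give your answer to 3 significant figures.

1.14 g

The 2 doses were given 80.2, 40.1 hours ago.
Total = 3.31·(1/2)^(80.2/21.3) + 3.31·(1/2)^(40.1/21.3)
      = 0.24343 + 0.89764 ≈ 1.1411 g.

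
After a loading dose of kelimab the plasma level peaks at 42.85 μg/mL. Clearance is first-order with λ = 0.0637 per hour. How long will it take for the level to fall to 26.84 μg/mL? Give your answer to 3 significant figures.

t½ = ln 2 / λ = 0.69315 / 0.0637 ≈ 10.881 hours.
Fraction remaining = 26.84/42.85 ≈ 0.62637.
n = log₂(42.85/26.84) = ln(1.5965)/ln 2 ≈ 0.67491 half-lives.
t = n × t½ = 0.67491 × 10.881 ≈ 7.344 hours.

7.34 hours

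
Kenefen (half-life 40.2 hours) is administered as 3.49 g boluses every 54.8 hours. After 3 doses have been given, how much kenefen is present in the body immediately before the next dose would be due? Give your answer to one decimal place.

2.1 g

The 3 doses were given 164.4, 109.6, 54.8 hours ago.
Total = 3.49·(1/2)^(164.4/40.2) + 3.49·(1/2)^(109.6/40.2) + 3.49·(1/2)^(54.8/40.2)
      = 0.205 + 0.52736 + 1.3566 ≈ 2.089 g.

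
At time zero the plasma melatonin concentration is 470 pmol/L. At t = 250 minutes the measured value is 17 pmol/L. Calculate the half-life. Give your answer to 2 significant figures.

52 minutes

A/A₀ = 17/470 ≈ 0.03617.
n = log₂(27.647) ≈ 4.7891 half-lives elapsed in 250 minutes.
t½ = 250/4.7891 ≈ 52.202 minutes.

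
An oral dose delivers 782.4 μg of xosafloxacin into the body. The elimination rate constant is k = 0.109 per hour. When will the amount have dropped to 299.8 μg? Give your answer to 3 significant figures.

8.80 hours

t½ = ln 2 / k = 0.69315 / 0.109 ≈ 6.3591 hours.
Fraction remaining = 299.8/782.4 ≈ 0.38318.
n = log₂(782.4/299.8) = ln(2.6097)/ln 2 ≈ 1.3839 half-lives.
t = n × t½ = 1.3839 × 6.3591 ≈ 8.8005 hours.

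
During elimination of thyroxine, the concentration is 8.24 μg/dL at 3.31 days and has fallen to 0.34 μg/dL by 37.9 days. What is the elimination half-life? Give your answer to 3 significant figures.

7.52 days

Over Δt = 37.9 − 3.31 = 34.59 days, the level fell by a factor of 8.24/0.34 ≈ 24.235.
n = log₂(24.235) ≈ 4.599 half-lives, so t½ = 34.59/4.599 ≈ 7.5211 days.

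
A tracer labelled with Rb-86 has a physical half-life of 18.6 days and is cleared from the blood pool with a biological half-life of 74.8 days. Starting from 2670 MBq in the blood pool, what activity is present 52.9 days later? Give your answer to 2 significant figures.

1/t_eff = 1/t_phys + 1/t_biol = 1/18.6 + 1/74.8 = 0.067132 per day.
t_eff = 18.6 × 74.8 / (18.6 + 74.8) ≈ 14.896 days.
Remaining = 2670 × (1/2)^(52.9/14.896) = 2670 × (1/2)^3.5513 ≈ 227.75 MBq.

230 MBq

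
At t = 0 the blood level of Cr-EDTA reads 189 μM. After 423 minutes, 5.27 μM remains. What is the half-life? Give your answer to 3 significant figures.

81.9 minutes

A/A₀ = 5.27/189 ≈ 0.027884.
n = log₂(35.863) ≈ 5.1644 half-lives elapsed in 423 minutes.
t½ = 423/5.1644 ≈ 81.906 minutes.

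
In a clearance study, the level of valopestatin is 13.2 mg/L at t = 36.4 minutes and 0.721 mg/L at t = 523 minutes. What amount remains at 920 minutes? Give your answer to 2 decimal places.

0.07 mg/L

Over Δt = 523 − 36.4 = 486.6 minutes, the level fell by a factor of 13.2/0.721 ≈ 18.308.
n = log₂(18.308) ≈ 4.1944 half-lives, so t½ = 486.6/4.1944 ≈ 116.01 minutes.
From t = 523 to t = 920: 0.721 × (1/2)^((920−523)/116.01) ≈ 0.067265 mg/L.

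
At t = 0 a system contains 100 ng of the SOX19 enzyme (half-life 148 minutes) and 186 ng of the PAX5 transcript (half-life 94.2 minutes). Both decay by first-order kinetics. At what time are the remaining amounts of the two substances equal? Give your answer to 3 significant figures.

232 minutes

Set 100·(1/2)^(t/148) = 186·(1/2)^(t/94.2).
Taking log₂: log₂(100/186) = t·(1/148 − 1/94.2).
log₂(0.53763) = -0.8953; 1/148 − 1/94.2 = -0.003859.
t = -0.8953 / -0.003859 ≈ 232.01 minutes.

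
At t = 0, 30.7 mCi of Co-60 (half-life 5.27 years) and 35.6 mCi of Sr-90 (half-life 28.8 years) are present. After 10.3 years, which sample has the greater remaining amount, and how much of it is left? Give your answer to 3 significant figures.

Sr-90, 27.8 mCi

Co-60: 30.7 × (1/2)^1.9545 ≈ 7.9211 mCi.
Sr-90: 35.6 × (1/2)^0.35764 ≈ 27.784 mCi.
Sr-90 has more remaining, at ≈ 27.784 mCi.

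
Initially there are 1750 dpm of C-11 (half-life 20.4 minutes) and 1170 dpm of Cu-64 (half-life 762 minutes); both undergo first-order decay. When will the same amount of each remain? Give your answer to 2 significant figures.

Set 1750·(1/2)^(t/20.4) = 1170·(1/2)^(t/762).
Taking log₂: log₂(1750/1170) = t·(1/20.4 − 1/762).
log₂(1.4957) = 0.58085; 1/20.4 − 1/762 = 0.047707.
t = 0.58085 / 0.047707 ≈ 12.175 minutes.

12 minutes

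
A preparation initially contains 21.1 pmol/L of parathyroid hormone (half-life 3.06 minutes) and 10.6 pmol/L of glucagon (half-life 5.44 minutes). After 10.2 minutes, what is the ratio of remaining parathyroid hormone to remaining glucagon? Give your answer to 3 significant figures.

0.724

parathyroid hormone: 21.1 × (1/2)^(10.2/3.06) = 21.1 × (1/2)^3.3333 ≈ 2.0934 pmol/L.
glucagon: 10.6 × (1/2)^(10.2/5.44) = 10.6 × (1/2)^1.875 ≈ 2.8898 pmol/L.
Ratio ≈ 2.0934 / 2.8898 ≈ 0.72439.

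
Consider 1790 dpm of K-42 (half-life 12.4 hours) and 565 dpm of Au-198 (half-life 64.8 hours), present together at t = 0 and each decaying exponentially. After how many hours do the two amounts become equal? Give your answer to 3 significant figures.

Set 1790·(1/2)^(t/12.4) = 565·(1/2)^(t/64.8).
Taking log₂: log₂(1790/565) = t·(1/12.4 − 1/64.8).
log₂(3.1681) = 1.6636; 1/12.4 − 1/64.8 = 0.065213.
t = 1.6636 / 0.065213 ≈ 25.511 hours.

25.5 hours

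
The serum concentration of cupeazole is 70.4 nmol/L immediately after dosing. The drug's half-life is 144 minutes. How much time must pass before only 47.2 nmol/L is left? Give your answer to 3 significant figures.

Fraction remaining = 47.2/70.4 ≈ 0.67045.
n = log₂(70.4/47.2) = ln(1.4915)/ln 2 ≈ 0.57679 half-lives.
t = n × t½ = 0.57679 × 144 ≈ 83.058 minutes.

83.1 minutes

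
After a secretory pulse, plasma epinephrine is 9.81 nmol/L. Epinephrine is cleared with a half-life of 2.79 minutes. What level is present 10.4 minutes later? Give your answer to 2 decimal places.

Number of half-lives: n = 10.4/2.79 ≈ 3.7276.
Remaining = 9.81 × (1/2)^3.7276 = 9.81 × 0.075489 ≈ 0.74054 nmol/L.

0.74 nmol/L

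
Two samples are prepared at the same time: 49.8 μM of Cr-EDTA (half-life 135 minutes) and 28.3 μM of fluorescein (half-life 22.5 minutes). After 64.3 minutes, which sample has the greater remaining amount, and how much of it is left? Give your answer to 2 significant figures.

Cr-EDTA: 49.8 × (1/2)^0.4763 ≈ 35.797 μM.
fluorescein: 28.3 × (1/2)^2.8578 ≈ 3.904 μM.
Cr-EDTA has more remaining, at ≈ 35.797 μM.

Cr-EDTA, 36 μM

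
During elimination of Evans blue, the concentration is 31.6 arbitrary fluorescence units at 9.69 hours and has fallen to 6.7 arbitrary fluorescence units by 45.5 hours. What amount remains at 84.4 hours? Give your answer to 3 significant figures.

Over Δt = 45.5 − 9.69 = 35.81 hours, the level fell by a factor of 31.6/6.7 ≈ 4.7164.
n = log₂(4.7164) ≈ 2.2377 half-lives, so t½ = 35.81/2.2377 ≈ 16.003 hours.
From t = 45.5 to t = 84.4: 6.7 × (1/2)^((84.4−45.5)/16.003) ≈ 1.2426 arbitrary fluorescence units.

1.24 arbitrary fluorescence units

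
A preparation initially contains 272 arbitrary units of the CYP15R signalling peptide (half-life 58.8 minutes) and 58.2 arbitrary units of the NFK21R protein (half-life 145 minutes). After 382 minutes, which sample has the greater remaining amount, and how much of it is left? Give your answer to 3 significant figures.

CYP15R signalling peptide: 272 × (1/2)^6.4966 ≈ 3.0123 arbitrary units.
NFK21R protein: 58.2 × (1/2)^2.6345 ≈ 9.3727 arbitrary units.
NFK21R protein has more remaining, at ≈ 9.3727 arbitrary units.

NFK21R protein, 9.37 arbitrary units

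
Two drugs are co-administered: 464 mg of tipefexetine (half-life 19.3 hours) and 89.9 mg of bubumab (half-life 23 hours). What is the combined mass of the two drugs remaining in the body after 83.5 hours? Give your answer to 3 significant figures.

30.4 mg

tipefexetine: 464 × (1/2)^(83.5/19.3) = 464 × (1/2)^4.3264 ≈ 23.128 mg.
bubumab: 89.9 × (1/2)^(83.5/23) = 89.9 × (1/2)^3.6304 ≈ 7.2592 mg.
Total = 23.128 + 7.2592 ≈ 30.387 mg.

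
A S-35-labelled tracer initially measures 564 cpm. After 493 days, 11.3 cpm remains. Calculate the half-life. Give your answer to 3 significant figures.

87.4 days

A/A₀ = 11.3/564 ≈ 0.020035.
n = log₂(49.912) ≈ 5.6413 half-lives elapsed in 493 days.
t½ = 493/5.6413 ≈ 87.391 days.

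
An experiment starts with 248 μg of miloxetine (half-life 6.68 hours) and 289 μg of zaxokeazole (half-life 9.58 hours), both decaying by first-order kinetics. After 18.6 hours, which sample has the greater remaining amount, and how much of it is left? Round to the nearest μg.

zaxokeazole, 75 μg

miloxetine: 248 × (1/2)^2.7844 ≈ 35.996 μg.
zaxokeazole: 289 × (1/2)^1.9415 ≈ 75.238 μg.
Zaxokeazole has more remaining, at ≈ 75.238 μg.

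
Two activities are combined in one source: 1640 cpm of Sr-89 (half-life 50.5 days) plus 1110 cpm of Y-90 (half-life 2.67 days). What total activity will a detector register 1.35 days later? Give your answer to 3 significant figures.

2390 cpm

Sr-89: 1640 × (1/2)^(1.35/50.5) = 1640 × (1/2)^0.026733 ≈ 1609.9 cpm.
Y-90: 1110 × (1/2)^(1.35/2.67) = 1110 × (1/2)^0.50562 ≈ 781.84 cpm.
Total = 1609.9 + 781.84 ≈ 2391.7 cpm.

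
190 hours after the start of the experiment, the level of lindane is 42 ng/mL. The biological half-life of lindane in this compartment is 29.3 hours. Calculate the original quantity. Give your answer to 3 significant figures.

3760 ng/mL

Number of half-lives elapsed: n = 190/29.3 ≈ 6.4846.
A₀ = A × 2^n = 42 × 2^6.4846 = 42 × 89.551 ≈ 3761.2 ng/mL.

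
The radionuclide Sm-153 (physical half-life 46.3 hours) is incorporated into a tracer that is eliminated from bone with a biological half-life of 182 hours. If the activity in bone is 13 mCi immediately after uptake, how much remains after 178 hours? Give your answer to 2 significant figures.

1/t_eff = 1/t_phys + 1/t_biol = 1/46.3 + 1/182 = 0.027093 per hour.
t_eff = 46.3 × 182 / (46.3 + 182) ≈ 36.91 hours.
Remaining = 13 × (1/2)^(178/36.91) = 13 × (1/2)^4.8225 ≈ 0.45943 mCi.

0.46 mCi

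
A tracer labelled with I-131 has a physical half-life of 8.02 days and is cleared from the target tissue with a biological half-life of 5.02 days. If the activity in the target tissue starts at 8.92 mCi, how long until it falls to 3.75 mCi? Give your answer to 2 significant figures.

1/t_eff = 1/t_phys + 1/t_biol = 1/8.02 + 1/5.02 = 0.32389 per day.
t_eff = 8.02 × 5.02 / (8.02 + 5.02) ≈ 3.0875 days.
n = log₂(8.92/3.75) ≈ 1.2502; t = 1.2502 × 3.0875 ≈ 3.8598 days.

3.9 days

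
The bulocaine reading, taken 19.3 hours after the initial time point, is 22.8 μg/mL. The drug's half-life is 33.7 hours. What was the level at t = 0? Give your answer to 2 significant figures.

Number of half-lives elapsed: n = 19.3/33.7 ≈ 0.5727.
A₀ = A × 2^n = 22.8 × 2^0.5727 = 22.8 × 1.4873 ≈ 33.911 μg/mL.

34 μg/mL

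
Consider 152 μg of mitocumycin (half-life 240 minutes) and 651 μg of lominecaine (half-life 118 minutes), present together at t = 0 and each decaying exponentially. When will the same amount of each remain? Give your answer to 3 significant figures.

Set 152·(1/2)^(t/240) = 651·(1/2)^(t/118).
Taking log₂: log₂(152/651) = t·(1/240 − 1/118).
log₂(0.23349) = -2.0986; 1/240 − 1/118 = -0.0043079.
t = -2.0986 / -0.0043079 ≈ 487.15 minutes.

487 minutes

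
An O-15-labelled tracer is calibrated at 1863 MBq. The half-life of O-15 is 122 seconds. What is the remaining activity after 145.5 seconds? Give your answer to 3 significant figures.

815 MBq

Number of half-lives: n = 145.5/122 ≈ 1.1926.
Remaining = 1863 × (1/2)^1.1926 = 1863 × 0.43751 ≈ 815.08 MBq.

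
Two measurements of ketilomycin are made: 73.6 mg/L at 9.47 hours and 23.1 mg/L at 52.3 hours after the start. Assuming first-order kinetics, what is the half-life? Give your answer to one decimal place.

25.6 hours

Over Δt = 52.3 − 9.47 = 42.83 hours, the level fell by a factor of 73.6/23.1 ≈ 3.1861.
n = log₂(3.1861) ≈ 1.6718 half-lives, so t½ = 42.83/1.6718 ≈ 25.619 hours.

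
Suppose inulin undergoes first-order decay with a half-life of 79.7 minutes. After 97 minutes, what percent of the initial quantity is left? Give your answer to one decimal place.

n = 97/79.7 ≈ 1.2171 half-lives.
Fraction remaining = (1/2)^1.2171 ≈ 0.43016, i.e. 43.016%.

43.0%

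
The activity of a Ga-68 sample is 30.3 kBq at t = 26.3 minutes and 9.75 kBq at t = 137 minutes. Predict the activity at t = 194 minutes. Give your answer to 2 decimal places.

Over Δt = 137 − 26.3 = 110.7 minutes, the level fell by a factor of 30.3/9.75 ≈ 3.1077.
n = log₂(3.1077) ≈ 1.6358 half-lives, so t½ = 110.7/1.6358 ≈ 67.672 minutes.
From t = 137 to t = 194: 9.75 × (1/2)^((194−137)/67.672) ≈ 5.4381 kBq.

5.44 kBq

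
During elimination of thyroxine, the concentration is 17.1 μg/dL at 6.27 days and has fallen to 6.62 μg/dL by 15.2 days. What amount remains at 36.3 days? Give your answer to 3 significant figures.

0.703 μg/dL

Over Δt = 15.2 − 6.27 = 8.93 days, the level fell by a factor of 17.1/6.62 ≈ 2.5831.
n = log₂(2.5831) ≈ 1.3691 half-lives, so t½ = 8.93/1.3691 ≈ 6.5226 days.
From t = 15.2 to t = 36.3: 6.62 × (1/2)^((36.3−15.2)/6.5226) ≈ 0.70315 μg/dL.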